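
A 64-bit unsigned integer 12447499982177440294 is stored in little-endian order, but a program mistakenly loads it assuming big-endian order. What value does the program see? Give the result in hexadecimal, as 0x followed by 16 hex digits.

0x26125EBB4867BEAC

12447499982177440294 in 64-bit hexadecimal is 0xACBE6748BB5E1226.
Stored little-endian, the bytes at ascending addresses are 26 12 5E BB 48 67 BE AC.
Read back as big-endian, the last byte is least significant, giving 0x26125EBB4867BEAC.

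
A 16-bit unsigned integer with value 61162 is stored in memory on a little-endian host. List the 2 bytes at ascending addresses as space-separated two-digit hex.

EA EE

61162 in hexadecimal, padded to 16 bits, is 0xEEEA.
Split into bytes (most-significant first): EE EA.
Little-endian stores the least-significant byte at the lowest address.
So at ascending addresses the bytes are EA EE.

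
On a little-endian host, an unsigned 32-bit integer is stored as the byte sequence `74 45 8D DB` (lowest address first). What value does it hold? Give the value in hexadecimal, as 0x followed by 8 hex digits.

Little-endian: lowest address holds the least-significant byte.
Reassemble most-significant byte first: DB 8D 45 74 → 0xDB8D4574.

0xDB8D4574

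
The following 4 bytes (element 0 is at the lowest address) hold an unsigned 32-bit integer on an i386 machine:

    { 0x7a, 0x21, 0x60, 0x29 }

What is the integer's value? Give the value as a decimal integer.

694165882

Little-endian: lowest address holds the least-significant byte.
Reassemble most-significant byte first: 29 60 21 7A → 0x2960217A.
0x2960217A = 694165882.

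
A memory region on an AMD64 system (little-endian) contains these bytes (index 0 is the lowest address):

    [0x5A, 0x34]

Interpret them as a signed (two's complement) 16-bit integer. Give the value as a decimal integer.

Little-endian: lowest address holds the least-significant byte.
Reassemble most-significant byte first: 34 5A → 0x345A.
0x345A = 13402.

13402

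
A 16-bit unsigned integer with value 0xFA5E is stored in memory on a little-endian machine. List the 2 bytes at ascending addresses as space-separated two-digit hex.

Split into bytes (most-significant first): FA 5E.
In little-endian order the low byte comes first in memory.
So at ascending addresses the bytes are 5E FA.

5E FA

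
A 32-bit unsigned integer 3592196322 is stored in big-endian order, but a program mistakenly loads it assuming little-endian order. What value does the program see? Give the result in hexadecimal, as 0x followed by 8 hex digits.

3592196322 in 32-bit hexadecimal is 0xD61C90E2.
Stored big-endian, the bytes at ascending addresses are D6 1C 90 E2.
Read back as little-endian, the first byte is least significant, giving 0xE2901CD6.

0xE2901CD6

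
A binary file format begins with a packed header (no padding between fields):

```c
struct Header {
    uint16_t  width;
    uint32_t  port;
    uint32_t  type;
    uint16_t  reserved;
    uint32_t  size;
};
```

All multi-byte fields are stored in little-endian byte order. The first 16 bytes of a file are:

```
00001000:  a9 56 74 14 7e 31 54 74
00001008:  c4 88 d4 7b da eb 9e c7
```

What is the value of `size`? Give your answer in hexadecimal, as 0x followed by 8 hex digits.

0xC79EEBDA

`size` follows `width` (2 B), `port` (4 B), `type` (4 B), `reserved` (2 B), so it starts at offset 2 + 4 + 4 + 2 = 12 and occupies 4 bytes.
Bytes at offsets 12..15: DA EB 9E C7.
In little-endian order the low byte comes first in memory.
Reassemble most-significant byte first: C7 9E EB DA → 0xC79EEBDA.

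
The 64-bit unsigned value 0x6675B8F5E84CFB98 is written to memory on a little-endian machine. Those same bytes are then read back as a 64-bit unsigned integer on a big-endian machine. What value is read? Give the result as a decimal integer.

11023489076358051174

Stored little-endian, the bytes at ascending addresses are 98 FB 4C E8 F5 B8 75 66.
Read back as big-endian, the last byte is least significant, giving 0x98FB4CE8F5B87566.
0x98FB4CE8F5B87566 = 11023489076358051174.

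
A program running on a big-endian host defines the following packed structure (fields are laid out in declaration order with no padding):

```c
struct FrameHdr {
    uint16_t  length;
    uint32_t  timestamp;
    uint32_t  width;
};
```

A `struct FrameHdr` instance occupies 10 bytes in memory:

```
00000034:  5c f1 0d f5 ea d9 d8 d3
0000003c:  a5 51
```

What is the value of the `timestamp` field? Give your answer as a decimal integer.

234220249

`timestamp` follows `length` (2 bytes), so it starts at byte offset 2 and occupies 4 bytes.
Bytes at offsets 2..5: 0D F5 EA D9.
In big-endian order the high byte comes first in memory.
The bytes are already most-significant first: 0x0DF5EAD9.
0x0DF5EAD9 = 234220249.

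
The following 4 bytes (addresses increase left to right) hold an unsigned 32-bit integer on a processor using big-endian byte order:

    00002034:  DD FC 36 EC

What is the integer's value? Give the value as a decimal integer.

3724293868

Big-endian: lowest address holds the most-significant byte.
The bytes are already most-significant first: 0xDDFC36EC.
0xDDFC36EC = 3724293868.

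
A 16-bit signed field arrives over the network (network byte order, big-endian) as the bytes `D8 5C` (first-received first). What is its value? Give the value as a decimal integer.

Big-endian stores the most-significant byte at the lowest address.
The bytes are already most-significant first: 0xD85C.
Top bit is set, so as a signed 16-bit value this is 0xD85C − 2^16 = -10148.

-10148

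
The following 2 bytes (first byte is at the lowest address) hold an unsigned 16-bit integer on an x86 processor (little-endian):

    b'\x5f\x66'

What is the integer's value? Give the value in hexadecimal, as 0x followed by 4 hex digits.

0x665F

In little-endian order the low byte comes first in memory.
Reassemble most-significant byte first: 66 5F → 0x665F.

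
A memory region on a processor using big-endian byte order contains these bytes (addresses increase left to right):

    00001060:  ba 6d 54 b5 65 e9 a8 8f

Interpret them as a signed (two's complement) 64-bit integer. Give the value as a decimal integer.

Big-endian: lowest address holds the most-significant byte.
The bytes are already most-significant first: 0xBA6D54B565E9A88F.
Top bit is set, so as a signed 64-bit value this is 0xBA6D54B565E9A88F − 2^64 = -5013257672117868401.

-5013257672117868401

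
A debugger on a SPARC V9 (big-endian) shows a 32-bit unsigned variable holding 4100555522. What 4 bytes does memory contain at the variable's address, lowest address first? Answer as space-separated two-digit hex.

F4 69 83 02

4100555522 in hexadecimal, padded to 32 bits, is 0xF4698302.
Split into bytes (most-significant first): F4 69 83 02.
In big-endian order the high byte comes first in memory.
So the memory order matches the most-significant-first order: F4 69 83 02.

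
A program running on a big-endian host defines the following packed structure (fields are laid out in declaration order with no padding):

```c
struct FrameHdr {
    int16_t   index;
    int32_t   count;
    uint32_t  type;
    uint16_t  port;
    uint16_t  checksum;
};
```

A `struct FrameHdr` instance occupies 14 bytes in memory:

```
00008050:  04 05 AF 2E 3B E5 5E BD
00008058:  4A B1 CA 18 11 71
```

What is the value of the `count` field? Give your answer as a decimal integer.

`count` follows `index` (2 bytes), so it starts at byte offset 2 and occupies 4 bytes.
Bytes at offsets 2..5: AF 2E 3B E5.
Big-endian stores the most-significant byte at the lowest address.
The bytes are already most-significant first: 0xAF2E3BE5.
Top bit is set, so as a signed 32-bit value this is 0xAF2E3BE5 − 2^32 = -1355924507.

-1355924507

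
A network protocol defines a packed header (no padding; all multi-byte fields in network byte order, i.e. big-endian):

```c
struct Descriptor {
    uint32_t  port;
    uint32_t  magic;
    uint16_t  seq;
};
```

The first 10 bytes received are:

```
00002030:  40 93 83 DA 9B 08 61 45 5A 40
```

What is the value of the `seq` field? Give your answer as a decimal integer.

`seq` follows `port` (4 B), `magic` (4 B), so it starts at offset 4 + 4 = 8 and occupies 2 bytes.
Bytes at offsets 8..9: 5A 40.
Big-endian: lowest address holds the most-significant byte.
The bytes are already most-significant first: 0x5A40.
0x5A40 = 23104.

23104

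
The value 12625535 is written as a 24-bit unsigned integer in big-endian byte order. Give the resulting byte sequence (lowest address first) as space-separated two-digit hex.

12625535 in hexadecimal, padded to 24 bits, is 0xC0A67F.
Split into bytes (most-significant first): C0 A6 7F.
In big-endian order the high byte comes first in memory.
So the memory order matches the most-significant-first order: C0 A6 7F.

C0 A6 7F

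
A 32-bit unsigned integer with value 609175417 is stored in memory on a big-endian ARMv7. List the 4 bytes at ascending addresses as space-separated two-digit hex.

609175417 in hexadecimal, padded to 32 bits, is 0x244F4779.
Split into bytes (most-significant first): 24 4F 47 79.
Big-endian stores the most-significant byte at the lowest address.
So the memory order matches the most-significant-first order: 24 4F 47 79.

24 4F 47 79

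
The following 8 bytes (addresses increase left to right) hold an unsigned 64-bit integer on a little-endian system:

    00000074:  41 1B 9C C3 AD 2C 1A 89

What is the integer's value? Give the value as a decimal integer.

9879257857413356353

In little-endian order the low byte comes first in memory.
Reassemble most-significant byte first: 89 1A 2C AD C3 9C 1B 41 → 0x891A2CADC39C1B41.
0x891A2CADC39C1B41 = 9879257857413356353.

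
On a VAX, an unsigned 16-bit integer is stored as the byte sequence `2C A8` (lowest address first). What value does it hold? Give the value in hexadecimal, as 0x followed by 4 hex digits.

0xA82C

Little-endian stores the least-significant byte at the lowest address.
Reassemble most-significant byte first: A8 2C → 0xA82C.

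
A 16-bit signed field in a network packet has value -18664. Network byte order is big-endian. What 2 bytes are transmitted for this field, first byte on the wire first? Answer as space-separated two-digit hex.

Two's complement of -18664 in 16 bits: 18664 = 0x48E8; invert → 0xB717; add 1 → 0xB718.
Split into bytes (most-significant first): B7 18.
In big-endian order the high byte comes first in memory.
So the memory order matches the most-significant-first order: B7 18.

B7 18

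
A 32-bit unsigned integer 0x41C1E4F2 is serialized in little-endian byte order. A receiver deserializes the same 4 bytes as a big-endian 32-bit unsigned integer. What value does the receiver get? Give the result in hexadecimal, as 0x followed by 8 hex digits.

Stored little-endian, the bytes at ascending addresses are F2 E4 C1 41.
Read back as big-endian, the last byte is least significant, giving 0xF2E4C141.

0xF2E4C141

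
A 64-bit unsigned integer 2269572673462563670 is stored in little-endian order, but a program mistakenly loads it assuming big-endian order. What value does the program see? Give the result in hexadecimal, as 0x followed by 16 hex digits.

0x5673AB6152247F1F

2269572673462563670 in 64-bit hexadecimal is 0x1F7F245261AB7356.
Stored little-endian, the bytes at ascending addresses are 56 73 AB 61 52 24 7F 1F.
Read back as big-endian, the last byte is least significant, giving 0x5673AB6152247F1F.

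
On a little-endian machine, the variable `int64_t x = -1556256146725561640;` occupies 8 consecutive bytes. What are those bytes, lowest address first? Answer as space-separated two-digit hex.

D8 9A E7 AA 47 11 67 EA

Two's complement of -1556256146725561640 in 64 bits: 1556256146725561640 = 0x1598EEB855186528; invert → 0xEA671147AAE79AD7; add 1 → 0xEA671147AAE79AD8.
Split into bytes (most-significant first): EA 67 11 47 AA E7 9A D8.
Little-endian: lowest address holds the least-significant byte.
So at ascending addresses the bytes are D8 9A E7 AA 47 11 67 EA.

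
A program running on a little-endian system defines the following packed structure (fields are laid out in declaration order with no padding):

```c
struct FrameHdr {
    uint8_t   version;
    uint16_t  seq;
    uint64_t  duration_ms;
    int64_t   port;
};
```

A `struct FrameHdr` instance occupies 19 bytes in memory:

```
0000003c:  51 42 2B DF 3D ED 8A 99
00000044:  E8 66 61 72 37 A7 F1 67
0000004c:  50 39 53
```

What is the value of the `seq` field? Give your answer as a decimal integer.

`seq` follows `version` (1 byte), so it starts at byte offset 1 and occupies 2 bytes.
Bytes at offsets 1..2: 42 2B.
In little-endian order the low byte comes first in memory.
Reassemble most-significant byte first: 2B 42 → 0x2B42.
0x2B42 = 11074.

11074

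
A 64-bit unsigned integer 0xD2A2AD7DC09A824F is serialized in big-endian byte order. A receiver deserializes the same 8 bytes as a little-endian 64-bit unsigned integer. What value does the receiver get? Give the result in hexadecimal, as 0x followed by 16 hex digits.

Stored big-endian, the bytes at ascending addresses are D2 A2 AD 7D C0 9A 82 4F.
Read back as little-endian, the first byte is least significant, giving 0x4F829AC07DADA2D2.

0x4F829AC07DADA2D2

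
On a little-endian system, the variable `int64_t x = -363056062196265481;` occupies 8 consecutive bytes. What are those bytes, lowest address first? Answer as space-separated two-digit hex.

Two's complement of -363056062196265481 in 64 bits: 363056062196265481 = 0x0509D590A4C2B209; invert → 0xFAF62A6F5B3D4DF6; add 1 → 0xFAF62A6F5B3D4DF7.
Split into bytes (most-significant first): FA F6 2A 6F 5B 3D 4D F7.
In little-endian order the low byte comes first in memory.
So at ascending addresses the bytes are F7 4D 3D 5B 6F 2A F6 FA.

F7 4D 3D 5B 6F 2A F6 FA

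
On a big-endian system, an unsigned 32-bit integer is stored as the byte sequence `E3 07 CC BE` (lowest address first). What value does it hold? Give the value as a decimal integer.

In big-endian order the high byte comes first in memory.
The bytes are already most-significant first: 0xE307CCBE.
0xE307CCBE = 3808939198.

3808939198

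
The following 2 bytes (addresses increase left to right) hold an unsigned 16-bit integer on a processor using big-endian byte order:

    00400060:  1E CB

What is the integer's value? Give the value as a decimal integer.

7883

In big-endian order the high byte comes first in memory.
The bytes are already most-significant first: 0x1ECB.
0x1ECB = 7883.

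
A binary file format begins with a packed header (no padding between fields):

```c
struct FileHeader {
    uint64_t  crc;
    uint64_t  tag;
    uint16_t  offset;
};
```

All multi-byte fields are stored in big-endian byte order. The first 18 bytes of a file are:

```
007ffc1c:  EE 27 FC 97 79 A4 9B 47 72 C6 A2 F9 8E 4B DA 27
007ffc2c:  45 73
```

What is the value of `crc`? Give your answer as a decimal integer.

`crc` is the first field, at byte offset 0, occupying 8 bytes.
Bytes at offsets 0..7: EE 27 FC 97 79 A4 9B 47.
In big-endian order the high byte comes first in memory.
The bytes are already most-significant first: 0xEE27FC9779A49B47.
0xEE27FC9779A49B47 = 17160962632629656391.

17160962632629656391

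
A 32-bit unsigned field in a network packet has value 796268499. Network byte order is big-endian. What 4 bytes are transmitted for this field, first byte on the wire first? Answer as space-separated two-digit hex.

2F 76 17 D3

796268499 in hexadecimal, padded to 32 bits, is 0x2F7617D3.
Split into bytes (most-significant first): 2F 76 17 D3.
Big-endian: lowest address holds the most-significant byte.
So the memory order matches the most-significant-first order: 2F 76 17 D3.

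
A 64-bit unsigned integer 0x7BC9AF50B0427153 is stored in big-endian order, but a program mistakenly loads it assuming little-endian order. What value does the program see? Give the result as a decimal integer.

6012660302551697787

Stored big-endian, the bytes at ascending addresses are 7B C9 AF 50 B0 42 71 53.
Read back as little-endian, the first byte is least significant, giving 0x537142B050AFC97B.
0x537142B050AFC97B = 6012660302551697787.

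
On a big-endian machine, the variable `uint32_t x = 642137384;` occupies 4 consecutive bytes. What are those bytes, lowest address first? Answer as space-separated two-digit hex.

642137384 in hexadecimal, padded to 32 bits, is 0x26463D28.
Split into bytes (most-significant first): 26 46 3D 28.
Big-endian stores the most-significant byte at the lowest address.
So the memory order matches the most-significant-first order: 26 46 3D 28.

26 46 3D 28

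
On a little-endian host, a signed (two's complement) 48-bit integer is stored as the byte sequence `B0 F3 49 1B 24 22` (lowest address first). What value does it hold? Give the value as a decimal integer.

In little-endian order the low byte comes first in memory.
Reassemble most-significant byte first: 22 24 1B 49 F3 B0 → 0x22241B49F3B0.
0x22241B49F3B0 = 37538471998384.

37538471998384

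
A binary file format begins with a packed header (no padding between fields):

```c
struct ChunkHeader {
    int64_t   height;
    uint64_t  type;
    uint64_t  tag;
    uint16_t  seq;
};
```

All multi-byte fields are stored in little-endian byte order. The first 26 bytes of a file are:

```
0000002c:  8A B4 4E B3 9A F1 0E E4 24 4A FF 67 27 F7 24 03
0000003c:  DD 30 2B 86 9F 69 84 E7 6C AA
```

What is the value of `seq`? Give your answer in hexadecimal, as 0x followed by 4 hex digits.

0xAA6C

`seq` follows `height` (8 B), `type` (8 B), `tag` (8 B), so it starts at offset 8 + 8 + 8 = 24 and occupies 2 bytes.
Bytes at offsets 24..25: 6C AA.
Little-endian stores the least-significant byte at the lowest address.
Reassemble most-significant byte first: AA 6C → 0xAA6C.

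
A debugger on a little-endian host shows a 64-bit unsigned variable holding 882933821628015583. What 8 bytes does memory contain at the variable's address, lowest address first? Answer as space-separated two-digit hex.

DF E3 50 FE A1 CF 40 0C

882933821628015583 in hexadecimal, padded to 64 bits, is 0x0C40CFA1FE50E3DF.
Split into bytes (most-significant first): 0C 40 CF A1 FE 50 E3 DF.
Little-endian stores the least-significant byte at the lowest address.
So at ascending addresses the bytes are DF E3 50 FE A1 CF 40 0C.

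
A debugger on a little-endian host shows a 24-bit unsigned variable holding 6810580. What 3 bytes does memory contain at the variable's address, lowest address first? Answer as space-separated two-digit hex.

6810580 in hexadecimal, padded to 24 bits, is 0x67EBD4.
Split into bytes (most-significant first): 67 EB D4.
In little-endian order the low byte comes first in memory.
So at ascending addresses the bytes are D4 EB 67.

D4 EB 67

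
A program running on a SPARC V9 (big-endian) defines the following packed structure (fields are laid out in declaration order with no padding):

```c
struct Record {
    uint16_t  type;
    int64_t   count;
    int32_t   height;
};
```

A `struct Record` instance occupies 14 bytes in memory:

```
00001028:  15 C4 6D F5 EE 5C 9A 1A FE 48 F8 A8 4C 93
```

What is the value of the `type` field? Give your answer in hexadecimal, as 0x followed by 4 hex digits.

`type` is the first field, at byte offset 0, occupying 2 bytes.
Bytes at offsets 0..1: 15 C4.
In big-endian order the high byte comes first in memory.
The bytes are already most-significant first: 0x15C4.

0x15C4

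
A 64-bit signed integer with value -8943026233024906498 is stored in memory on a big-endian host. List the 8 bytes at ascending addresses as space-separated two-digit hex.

Two's complement of -8943026233024906498 in 64 bits: 8943026233024906498 = 0x7C1C02FA0C730502; invert → 0x83E3FD05F38CFAFD; add 1 → 0x83E3FD05F38CFAFE.
Split into bytes (most-significant first): 83 E3 FD 05 F3 8C FA FE.
Big-endian stores the most-significant byte at the lowest address.
So the memory order matches the most-significant-first order: 83 E3 FD 05 F3 8C FA FE.

83 E3 FD 05 F3 8C FA FE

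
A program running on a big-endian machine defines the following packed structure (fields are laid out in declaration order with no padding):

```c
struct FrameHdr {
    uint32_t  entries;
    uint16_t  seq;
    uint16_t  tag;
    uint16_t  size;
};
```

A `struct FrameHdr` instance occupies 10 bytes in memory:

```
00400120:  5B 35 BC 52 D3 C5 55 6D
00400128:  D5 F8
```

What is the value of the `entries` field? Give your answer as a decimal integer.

1530248274

`entries` is the first field, at byte offset 0, occupying 4 bytes.
Bytes at offsets 0..3: 5B 35 BC 52.
In big-endian order the high byte comes first in memory.
The bytes are already most-significant first: 0x5B35BC52.
0x5B35BC52 = 1530248274.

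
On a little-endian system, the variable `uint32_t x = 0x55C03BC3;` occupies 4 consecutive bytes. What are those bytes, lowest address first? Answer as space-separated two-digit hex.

C3 3B C0 55

Split into bytes (most-significant first): 55 C0 3B C3.
In little-endian order the low byte comes first in memory.
So at ascending addresses the bytes are C3 3B C0 55.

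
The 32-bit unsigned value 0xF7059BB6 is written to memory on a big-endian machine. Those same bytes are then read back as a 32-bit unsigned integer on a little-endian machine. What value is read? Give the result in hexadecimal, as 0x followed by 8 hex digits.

0xB69B05F7

Stored big-endian, the bytes at ascending addresses are F7 05 9B B6.
Read back as little-endian, the first byte is least significant, giving 0xB69B05F7.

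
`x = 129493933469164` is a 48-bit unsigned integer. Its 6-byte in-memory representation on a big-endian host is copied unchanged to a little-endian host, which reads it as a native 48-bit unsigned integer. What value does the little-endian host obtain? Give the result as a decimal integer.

260231651640949

129493933469164 in 48-bit hexadecimal is 0x75C627E7ADEC.
Stored big-endian, the bytes at ascending addresses are 75 C6 27 E7 AD EC.
Read back as little-endian, the first byte is least significant, giving 0xECADE727C675.
0xECADE727C675 = 260231651640949.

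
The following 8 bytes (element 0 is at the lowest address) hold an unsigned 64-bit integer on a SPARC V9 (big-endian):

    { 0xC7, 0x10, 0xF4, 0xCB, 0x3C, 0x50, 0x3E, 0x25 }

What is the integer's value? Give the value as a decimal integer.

14344233966902459941

In big-endian order the high byte comes first in memory.
The bytes are already most-significant first: 0xC710F4CB3C503E25.
0xC710F4CB3C503E25 = 14344233966902459941.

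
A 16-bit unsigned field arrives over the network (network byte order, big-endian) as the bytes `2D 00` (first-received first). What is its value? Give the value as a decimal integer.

11520

In big-endian order the high byte comes first in memory.
The bytes are already most-significant first: 0x2D00.
0x2D00 = 11520.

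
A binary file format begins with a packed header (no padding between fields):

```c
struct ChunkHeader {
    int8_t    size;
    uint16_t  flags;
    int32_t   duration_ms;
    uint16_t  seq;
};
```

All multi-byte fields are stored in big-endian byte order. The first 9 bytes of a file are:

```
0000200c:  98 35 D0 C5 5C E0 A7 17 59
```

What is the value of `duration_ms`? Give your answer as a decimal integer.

`duration_ms` follows `size` (1 B), `flags` (2 B), so it starts at offset 1 + 2 = 3 and occupies 4 bytes.
Bytes at offsets 3..6: C5 5C E0 A7.
Big-endian stores the most-significant byte at the lowest address.
The bytes are already most-significant first: 0xC55CE0A7.
Top bit is set, so as a signed 32-bit value this is 0xC55CE0A7 − 2^32 = -983768921.

-983768921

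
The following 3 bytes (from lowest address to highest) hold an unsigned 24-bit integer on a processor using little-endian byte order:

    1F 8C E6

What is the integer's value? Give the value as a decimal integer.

Little-endian: lowest address holds the least-significant byte.
Reassemble most-significant byte first: E6 8C 1F → 0xE68C1F.
0xE68C1F = 15109151.

15109151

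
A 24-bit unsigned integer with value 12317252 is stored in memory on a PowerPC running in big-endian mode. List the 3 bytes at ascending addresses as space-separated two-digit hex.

BB F2 44

12317252 in hexadecimal, padded to 24 bits, is 0xBBF244.
Split into bytes (most-significant first): BB F2 44.
Big-endian stores the most-significant byte at the lowest address.
So the memory order matches the most-significant-first order: BB F2 44.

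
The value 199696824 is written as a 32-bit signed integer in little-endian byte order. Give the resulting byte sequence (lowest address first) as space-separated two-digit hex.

B8 21 E7 0B

199696824 in hexadecimal, padded to 32 bits, is 0x0BE721B8.
Split into bytes (most-significant first): 0B E7 21 B8.
Little-endian stores the least-significant byte at the lowest address.
So at ascending addresses the bytes are B8 21 E7 0B.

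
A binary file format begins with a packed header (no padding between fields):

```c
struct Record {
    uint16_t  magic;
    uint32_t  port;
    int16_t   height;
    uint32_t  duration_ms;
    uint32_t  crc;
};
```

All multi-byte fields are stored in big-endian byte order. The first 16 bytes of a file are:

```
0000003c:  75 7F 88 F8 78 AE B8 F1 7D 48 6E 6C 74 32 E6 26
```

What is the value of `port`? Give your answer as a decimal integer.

2297985198

`port` follows `magic` (2 bytes), so it starts at byte offset 2 and occupies 4 bytes.
Bytes at offsets 2..5: 88 F8 78 AE.
In big-endian order the high byte comes first in memory.
The bytes are already most-significant first: 0x88F878AE.
0x88F878AE = 2297985198.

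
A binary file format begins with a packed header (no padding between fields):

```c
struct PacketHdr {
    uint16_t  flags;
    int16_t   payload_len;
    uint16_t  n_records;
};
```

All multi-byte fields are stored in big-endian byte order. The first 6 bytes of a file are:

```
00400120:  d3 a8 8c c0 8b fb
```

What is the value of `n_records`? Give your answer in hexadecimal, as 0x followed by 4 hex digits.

`n_records` follows `flags` (2 B), `payload_len` (2 B), so it starts at offset 2 + 2 = 4 and occupies 2 bytes.
Bytes at offsets 4..5: 8B FB.
In big-endian order the high byte comes first in memory.
The bytes are already most-significant first: 0x8BFB.

0x8BFB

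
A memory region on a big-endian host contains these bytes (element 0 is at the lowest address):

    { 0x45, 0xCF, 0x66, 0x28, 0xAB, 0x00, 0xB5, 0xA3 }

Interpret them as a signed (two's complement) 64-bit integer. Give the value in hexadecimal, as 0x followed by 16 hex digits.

In big-endian order the high byte comes first in memory.
The bytes are already most-significant first: 0x45CF6628AB00B5A3.

0x45CF6628AB00B5A3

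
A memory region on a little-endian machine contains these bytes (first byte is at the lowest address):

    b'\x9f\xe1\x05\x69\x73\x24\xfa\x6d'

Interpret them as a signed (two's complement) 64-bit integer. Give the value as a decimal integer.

7924686572413641119

In little-endian order the low byte comes first in memory.
Reassemble most-significant byte first: 6D FA 24 73 69 05 E1 9F → 0x6DFA24736905E19F.
0x6DFA24736905E19F = 7924686572413641119.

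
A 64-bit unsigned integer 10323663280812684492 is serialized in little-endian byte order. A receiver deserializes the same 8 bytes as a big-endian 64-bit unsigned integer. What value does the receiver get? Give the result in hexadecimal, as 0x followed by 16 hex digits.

10323663280812684492 in 64-bit hexadecimal is 0x8F45050E899574CC.
Stored little-endian, the bytes at ascending addresses are CC 74 95 89 0E 05 45 8F.
Read back as big-endian, the last byte is least significant, giving 0xCC7495890E05458F.

0xCC7495890E05458F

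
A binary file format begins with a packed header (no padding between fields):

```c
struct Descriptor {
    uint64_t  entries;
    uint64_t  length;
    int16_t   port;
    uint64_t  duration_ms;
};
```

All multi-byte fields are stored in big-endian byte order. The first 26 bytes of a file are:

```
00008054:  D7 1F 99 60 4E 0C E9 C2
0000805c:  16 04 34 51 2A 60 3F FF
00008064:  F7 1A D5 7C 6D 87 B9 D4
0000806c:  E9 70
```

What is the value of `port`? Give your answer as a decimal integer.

-2278

`port` follows `entries` (8 B), `length` (8 B), so it starts at offset 8 + 8 = 16 and occupies 2 bytes.
Bytes at offsets 16..17: F7 1A.
In big-endian order the high byte comes first in memory.
The bytes are already most-significant first: 0xF71A.
Top bit is set, so as a signed 16-bit value this is 0xF71A − 2^16 = -2278.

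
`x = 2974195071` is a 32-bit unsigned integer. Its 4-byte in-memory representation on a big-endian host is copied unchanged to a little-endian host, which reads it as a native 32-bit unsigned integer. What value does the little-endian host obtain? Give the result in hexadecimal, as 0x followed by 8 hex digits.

0x7F9D46B1

2974195071 in 32-bit hexadecimal is 0xB1469D7F.
Stored big-endian, the bytes at ascending addresses are B1 46 9D 7F.
Read back as little-endian, the first byte is least significant, giving 0x7F9D46B1.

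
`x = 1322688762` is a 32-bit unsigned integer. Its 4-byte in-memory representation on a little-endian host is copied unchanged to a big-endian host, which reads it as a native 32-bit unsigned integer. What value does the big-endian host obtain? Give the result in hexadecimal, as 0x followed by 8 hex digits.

1322688762 in 32-bit hexadecimal is 0x4ED6A0FA.
Stored little-endian, the bytes at ascending addresses are FA A0 D6 4E.
Read back as big-endian, the last byte is least significant, giving 0xFAA0D64E.

0xFAA0D64E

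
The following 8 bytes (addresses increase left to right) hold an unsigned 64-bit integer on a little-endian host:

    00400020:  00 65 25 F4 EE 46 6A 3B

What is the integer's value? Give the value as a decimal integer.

Little-endian stores the least-significant byte at the lowest address.
Reassemble most-significant byte first: 3B 6A 46 EE F4 25 65 00 → 0x3B6A46EEF4256500.
0x3B6A46EEF4256500 = 4281312387881329920.

4281312387881329920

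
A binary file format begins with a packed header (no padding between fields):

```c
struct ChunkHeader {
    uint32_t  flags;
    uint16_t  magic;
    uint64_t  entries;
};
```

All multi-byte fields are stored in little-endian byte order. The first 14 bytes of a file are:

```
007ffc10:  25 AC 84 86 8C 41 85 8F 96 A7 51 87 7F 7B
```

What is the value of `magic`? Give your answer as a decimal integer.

16780

`magic` follows `flags` (4 bytes), so it starts at byte offset 4 and occupies 2 bytes.
Bytes at offsets 4..5: 8C 41.
Little-endian: lowest address holds the least-significant byte.
Reassemble most-significant byte first: 41 8C → 0x418C.
0x418C = 16780.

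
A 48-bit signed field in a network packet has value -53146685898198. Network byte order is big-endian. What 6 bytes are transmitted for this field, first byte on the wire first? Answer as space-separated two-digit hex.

CF A9 D2 AA 82 2A

Two's complement of -53146685898198 in 48 bits: 53146685898198 = 0x30562D557DD6; invert → 0xCFA9D2AA8229; add 1 → 0xCFA9D2AA822A.
Split into bytes (most-significant first): CF A9 D2 AA 82 2A.
Big-endian stores the most-significant byte at the lowest address.
So the memory order matches the most-significant-first order: CF A9 D2 AA 82 2A.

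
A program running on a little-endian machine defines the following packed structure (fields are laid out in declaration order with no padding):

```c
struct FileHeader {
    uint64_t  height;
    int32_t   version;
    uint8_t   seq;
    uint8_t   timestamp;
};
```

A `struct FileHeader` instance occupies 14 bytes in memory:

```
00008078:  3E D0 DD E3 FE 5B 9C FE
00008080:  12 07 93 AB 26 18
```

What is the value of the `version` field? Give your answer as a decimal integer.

`version` follows `height` (8 bytes), so it starts at byte offset 8 and occupies 4 bytes.
Bytes at offsets 8..11: 12 07 93 AB.
Little-endian stores the least-significant byte at the lowest address.
Reassemble most-significant byte first: AB 93 07 12 → 0xAB930712.
Top bit is set, so as a signed 32-bit value this is 0xAB930712 − 2^32 = -1416427758.

-1416427758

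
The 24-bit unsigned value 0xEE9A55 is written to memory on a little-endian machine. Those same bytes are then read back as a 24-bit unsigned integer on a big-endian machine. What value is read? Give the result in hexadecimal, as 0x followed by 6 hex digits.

Stored little-endian, the bytes at ascending addresses are 55 9A EE.
Read back as big-endian, the last byte is least significant, giving 0x559AEE.

0x559AEE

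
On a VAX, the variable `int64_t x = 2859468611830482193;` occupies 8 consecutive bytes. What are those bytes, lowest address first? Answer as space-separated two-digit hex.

2859468611830482193 in hexadecimal, padded to 64 bits, is 0x27AEDF8D66890511.
Split into bytes (most-significant first): 27 AE DF 8D 66 89 05 11.
Little-endian: lowest address holds the least-significant byte.
So at ascending addresses the bytes are 11 05 89 66 8D DF AE 27.

11 05 89 66 8D DF AE 27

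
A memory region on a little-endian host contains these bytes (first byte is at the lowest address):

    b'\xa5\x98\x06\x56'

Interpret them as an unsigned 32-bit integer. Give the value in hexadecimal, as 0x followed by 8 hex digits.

0x560698A5

Little-endian: lowest address holds the least-significant byte.
Reassemble most-significant byte first: 56 06 98 A5 → 0x560698A5.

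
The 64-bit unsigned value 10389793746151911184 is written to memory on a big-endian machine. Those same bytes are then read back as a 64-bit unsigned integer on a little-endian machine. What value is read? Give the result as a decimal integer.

10389793746151911184 in 64-bit hexadecimal is 0x902FF65D58F5AF10.
Stored big-endian, the bytes at ascending addresses are 90 2F F6 5D 58 F5 AF 10.
Read back as little-endian, the first byte is least significant, giving 0x10AFF5585DF62F90.
0x10AFF5585DF62F90 = 1202449385413554064.

1202449385413554064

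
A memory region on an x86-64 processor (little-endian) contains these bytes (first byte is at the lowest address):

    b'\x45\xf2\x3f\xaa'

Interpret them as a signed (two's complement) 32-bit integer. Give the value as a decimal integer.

Little-endian stores the least-significant byte at the lowest address.
Reassemble most-significant byte first: AA 3F F2 45 → 0xAA3FF245.
Top bit is set, so as a signed 32-bit value this is 0xAA3FF245 − 2^32 = -1438649787.

-1438649787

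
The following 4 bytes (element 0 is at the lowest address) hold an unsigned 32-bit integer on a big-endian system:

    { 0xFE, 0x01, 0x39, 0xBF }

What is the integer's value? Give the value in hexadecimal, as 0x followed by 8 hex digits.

Big-endian stores the most-significant byte at the lowest address.
The bytes are already most-significant first: 0xFE0139BF.

0xFE0139BF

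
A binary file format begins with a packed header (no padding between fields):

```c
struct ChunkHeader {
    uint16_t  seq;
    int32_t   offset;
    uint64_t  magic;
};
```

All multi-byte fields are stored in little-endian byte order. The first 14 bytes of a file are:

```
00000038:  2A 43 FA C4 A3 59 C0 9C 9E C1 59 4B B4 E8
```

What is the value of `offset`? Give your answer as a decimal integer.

`offset` follows `seq` (2 bytes), so it starts at byte offset 2 and occupies 4 bytes.
Bytes at offsets 2..5: FA C4 A3 59.
In little-endian order the low byte comes first in memory.
Reassemble most-significant byte first: 59 A3 C4 FA → 0x59A3C4FA.
0x59A3C4FA = 1503905018.

1503905018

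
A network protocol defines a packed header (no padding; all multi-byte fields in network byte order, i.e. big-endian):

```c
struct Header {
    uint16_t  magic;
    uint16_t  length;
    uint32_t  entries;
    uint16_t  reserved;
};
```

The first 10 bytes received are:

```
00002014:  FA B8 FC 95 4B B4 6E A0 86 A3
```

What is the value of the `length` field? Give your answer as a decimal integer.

64661

`length` follows `magic` (2 bytes), so it starts at byte offset 2 and occupies 2 bytes.
Bytes at offsets 2..3: FC 95.
In big-endian order the high byte comes first in memory.
The bytes are already most-significant first: 0xFC95.
0xFC95 = 64661.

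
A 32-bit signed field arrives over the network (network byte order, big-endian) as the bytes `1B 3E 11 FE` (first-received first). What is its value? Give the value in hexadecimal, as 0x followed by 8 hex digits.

0x1B3E11FE

In big-endian order the high byte comes first in memory.
The bytes are already most-significant first: 0x1B3E11FE.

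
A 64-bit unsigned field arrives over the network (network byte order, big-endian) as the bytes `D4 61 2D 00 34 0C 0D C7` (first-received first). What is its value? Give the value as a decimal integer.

In big-endian order the high byte comes first in memory.
The bytes are already most-significant first: 0xD4612D00340C0DC7.
0xD4612D00340C0DC7 = 15303562487678111175.

15303562487678111175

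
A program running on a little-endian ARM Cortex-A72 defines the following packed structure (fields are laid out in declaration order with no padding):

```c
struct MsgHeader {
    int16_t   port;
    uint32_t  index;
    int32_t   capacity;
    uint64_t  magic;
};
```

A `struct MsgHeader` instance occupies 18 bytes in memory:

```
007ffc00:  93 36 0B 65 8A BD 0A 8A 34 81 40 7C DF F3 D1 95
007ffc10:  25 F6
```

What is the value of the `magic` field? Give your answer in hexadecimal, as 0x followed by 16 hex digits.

`magic` follows `port` (2 B), `index` (4 B), `capacity` (4 B), so it starts at offset 2 + 4 + 4 = 10 and occupies 8 bytes.
Bytes at offsets 10..17: 40 7C DF F3 D1 95 25 F6.
Little-endian: lowest address holds the least-significant byte.
Reassemble most-significant byte first: F6 25 95 D1 F3 DF 7C 40 → 0xF62595D1F3DF7C40.

0xF62595D1F3DF7C40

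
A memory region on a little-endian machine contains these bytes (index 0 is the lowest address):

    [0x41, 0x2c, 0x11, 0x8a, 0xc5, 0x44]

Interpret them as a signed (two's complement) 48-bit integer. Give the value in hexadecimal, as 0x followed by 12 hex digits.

0x44C58A112C41

In little-endian order the low byte comes first in memory.
Reassemble most-significant byte first: 44 C5 8A 11 2C 41 → 0x44C58A112C41.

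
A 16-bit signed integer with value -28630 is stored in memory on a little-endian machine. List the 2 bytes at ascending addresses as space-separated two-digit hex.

Two's complement of -28630 in 16 bits: 28630 = 0x6FD6; invert → 0x9029; add 1 → 0x902A.
Split into bytes (most-significant first): 90 2A.
In little-endian order the low byte comes first in memory.
So at ascending addresses the bytes are 2A 90.

2A 90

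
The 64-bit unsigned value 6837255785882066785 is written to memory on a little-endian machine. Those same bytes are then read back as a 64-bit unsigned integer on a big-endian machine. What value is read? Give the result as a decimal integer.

6998589920731193950

6837255785882066785 in 64-bit hexadecimal is 0x5EE2CFE973FC1F61.
Stored little-endian, the bytes at ascending addresses are 61 1F FC 73 E9 CF E2 5E.
Read back as big-endian, the last byte is least significant, giving 0x611FFC73E9CFE25E.
0x611FFC73E9CFE25E = 6998589920731193950.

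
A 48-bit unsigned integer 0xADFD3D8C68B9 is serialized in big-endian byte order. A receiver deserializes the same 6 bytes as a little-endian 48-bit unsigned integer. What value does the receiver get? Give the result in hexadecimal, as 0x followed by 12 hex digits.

0xB9688C3DFDAD

Stored big-endian, the bytes at ascending addresses are AD FD 3D 8C 68 B9.
Read back as little-endian, the first byte is least significant, giving 0xB9688C3DFDAD.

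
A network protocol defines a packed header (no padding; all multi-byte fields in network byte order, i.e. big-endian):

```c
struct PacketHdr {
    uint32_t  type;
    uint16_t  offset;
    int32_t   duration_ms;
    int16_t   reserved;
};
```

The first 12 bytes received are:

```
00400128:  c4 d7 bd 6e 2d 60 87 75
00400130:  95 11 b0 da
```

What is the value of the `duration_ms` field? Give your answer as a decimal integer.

-2022337263

`duration_ms` follows `type` (4 B), `offset` (2 B), so it starts at offset 4 + 2 = 6 and occupies 4 bytes.
Bytes at offsets 6..9: 87 75 95 11.
Big-endian: lowest address holds the most-significant byte.
The bytes are already most-significant first: 0x87759511.
Top bit is set, so as a signed 32-bit value this is 0x87759511 − 2^32 = -2022337263.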